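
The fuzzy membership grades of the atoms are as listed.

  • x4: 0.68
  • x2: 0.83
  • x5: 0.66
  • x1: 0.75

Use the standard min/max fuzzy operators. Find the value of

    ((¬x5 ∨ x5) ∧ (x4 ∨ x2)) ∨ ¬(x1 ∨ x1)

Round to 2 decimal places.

0.66

¬x5 = 1 − 0.66 = 0.34
¬x5 ∨ x5 = max(a, b) on (0.34, 0.66) = 0.66
x4 ∨ x2 = max(a, b) on (0.68, 0.83) = 0.83
(¬x5 ∨ x5) ∧ (x4 ∨ x2) = min(a, b) on (0.66, 0.83) = 0.66
x1 ∨ x1 = max(a, b) on (0.75, 0.75) = 0.75
¬(x1 ∨ x1) = 1 − 0.75 = 0.25
((¬x5 ∨ x5) ∧ (x4 ∨ x2)) ∨ ¬(x1 ∨ x1) = max(a, b) on (0.66, 0.25) = 0.66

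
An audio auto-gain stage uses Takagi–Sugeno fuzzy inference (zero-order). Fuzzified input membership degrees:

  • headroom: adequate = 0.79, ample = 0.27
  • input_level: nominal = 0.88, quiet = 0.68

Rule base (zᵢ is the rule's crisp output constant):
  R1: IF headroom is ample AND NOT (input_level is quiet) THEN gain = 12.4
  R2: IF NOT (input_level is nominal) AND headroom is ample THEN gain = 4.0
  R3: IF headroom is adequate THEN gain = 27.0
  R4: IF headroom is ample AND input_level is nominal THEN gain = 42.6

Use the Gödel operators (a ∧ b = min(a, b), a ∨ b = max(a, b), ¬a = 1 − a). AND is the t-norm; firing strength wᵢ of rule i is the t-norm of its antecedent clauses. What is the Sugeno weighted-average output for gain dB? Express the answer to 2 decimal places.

R1 (z=12.4): ample=0.27, ¬quiet=1−0.68=0.32; AND[min(a, b)] → w = 0.27
R2 (z=4.0): ¬nominal=1−0.88=0.12, ample=0.27; AND[min(a, b)] → w = 0.12
R3 (z=27.0): adequate=0.79 → w = 0.79
R4 (z=42.6): ample=0.27, nominal=0.88; AND[min(a, b)] → w = 0.27
Weighted average = (0.27·12.4 + 0.12·4.0 + 0.79·27.0 + 0.27·42.6) / (0.27 + 0.12 + 0.79 + 0.27)
  = 36.6600 / 1.4500 = 25.28

25.28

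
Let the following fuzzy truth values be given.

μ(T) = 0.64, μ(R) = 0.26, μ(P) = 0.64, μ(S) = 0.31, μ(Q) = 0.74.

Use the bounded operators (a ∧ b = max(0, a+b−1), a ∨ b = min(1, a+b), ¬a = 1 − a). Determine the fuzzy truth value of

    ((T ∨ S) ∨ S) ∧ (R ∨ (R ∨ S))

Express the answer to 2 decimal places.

T ∨ S = min(1, a+b) on (0.64, 0.31) = 0.95
(T ∨ S) ∨ S = min(1, a+b) on (0.95, 0.31) = 1.00
R ∨ S = min(1, a+b) on (0.26, 0.31) = 0.57
R ∨ (R ∨ S) = min(1, a+b) on (0.26, 0.57) = 0.83
((T ∨ S) ∨ S) ∧ (R ∨ (R ∨ S)) = max(0, a+b−1) on (1.00, 0.83) = 0.83

0.83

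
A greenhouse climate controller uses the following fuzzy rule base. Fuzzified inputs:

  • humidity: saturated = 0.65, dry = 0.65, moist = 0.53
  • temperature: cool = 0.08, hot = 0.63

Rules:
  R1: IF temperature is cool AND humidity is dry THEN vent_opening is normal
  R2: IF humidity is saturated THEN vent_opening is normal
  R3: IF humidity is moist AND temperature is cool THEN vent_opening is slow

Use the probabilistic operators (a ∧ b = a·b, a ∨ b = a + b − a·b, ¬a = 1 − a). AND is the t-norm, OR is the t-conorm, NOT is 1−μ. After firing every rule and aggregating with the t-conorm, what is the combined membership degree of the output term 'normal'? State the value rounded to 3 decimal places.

0.668

R1: cool=0.08, dry=0.65; AND[a·b] → w = 0.0520
R2: saturated=0.65 → w = 0.6500
R3: moist=0.53, cool=0.08; AND[a·b] → w = 0.0424
Rules with consequent 'normal': {R1, R2} → strengths 0.0520, 0.6500
Aggregate via t-conorm [a + b − a·b]: 0.6682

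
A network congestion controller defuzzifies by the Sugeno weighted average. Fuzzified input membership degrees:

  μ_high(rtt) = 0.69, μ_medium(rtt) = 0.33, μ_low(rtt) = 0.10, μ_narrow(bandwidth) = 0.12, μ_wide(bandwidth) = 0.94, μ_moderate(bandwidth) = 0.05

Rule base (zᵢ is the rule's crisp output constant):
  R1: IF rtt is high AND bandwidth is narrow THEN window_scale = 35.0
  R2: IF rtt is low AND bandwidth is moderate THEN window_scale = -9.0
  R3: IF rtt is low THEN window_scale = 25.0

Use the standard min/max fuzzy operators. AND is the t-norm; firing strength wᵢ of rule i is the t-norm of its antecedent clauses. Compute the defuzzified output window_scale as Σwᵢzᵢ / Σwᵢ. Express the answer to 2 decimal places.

23.15

R1 (z=35.0): high=0.69, narrow=0.12; AND[min(a, b)] → w = 0.12
R2 (z=-9.0): low=0.10, moderate=0.05; AND[min(a, b)] → w = 0.05
R3 (z=25.0): low=0.10 → w = 0.10
Weighted average = (0.12·35.0 + 0.05·-9.0 + 0.10·25.0) / (0.12 + 0.05 + 0.10)
  = 6.2500 / 0.2700 = 23.15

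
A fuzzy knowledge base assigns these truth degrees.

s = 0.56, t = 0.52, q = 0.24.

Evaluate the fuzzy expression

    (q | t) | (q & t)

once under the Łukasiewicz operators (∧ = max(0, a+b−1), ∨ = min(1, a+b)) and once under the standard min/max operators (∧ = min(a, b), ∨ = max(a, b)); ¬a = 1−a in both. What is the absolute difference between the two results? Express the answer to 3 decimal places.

Under Łukasiewicz:
  q | t = min(1, a+b) on (0.24, 0.52) = 0.76
  q & t = max(0, a+b−1) on (0.24, 0.52) = 0.00
  (q | t) | (q & t) = min(1, a+b) on (0.76, 0.00) = 0.76
  → value = 0.7600
Under standard min/max:
  q | t = max(a, b) on (0.24, 0.52) = 0.52
  q & t = min(a, b) on (0.24, 0.52) = 0.24
  (q | t) | (q & t) = max(a, b) on (0.52, 0.24) = 0.52
  → value = 0.5200
|0.7600 − 0.5200| = 0.240

0.240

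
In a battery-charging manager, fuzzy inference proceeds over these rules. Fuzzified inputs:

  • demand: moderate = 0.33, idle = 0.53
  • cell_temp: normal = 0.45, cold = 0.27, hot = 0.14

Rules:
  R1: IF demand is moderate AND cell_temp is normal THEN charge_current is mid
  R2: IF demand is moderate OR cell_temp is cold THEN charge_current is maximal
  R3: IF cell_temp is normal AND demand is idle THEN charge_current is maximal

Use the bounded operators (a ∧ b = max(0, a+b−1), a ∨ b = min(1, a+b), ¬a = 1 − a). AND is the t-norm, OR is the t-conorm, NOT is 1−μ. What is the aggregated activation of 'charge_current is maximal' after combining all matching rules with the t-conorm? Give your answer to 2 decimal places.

R1: moderate=0.33, normal=0.45; AND[max(0, a+b−1)] → w = 0.00
R2: moderate=0.33, cold=0.27; OR[min(1, a+b)] → w = 0.60
R3: normal=0.45, idle=0.53; AND[max(0, a+b−1)] → w = 0.00
Rules with consequent 'maximal': {R2, R3} → strengths 0.60, 0.00
Aggregate via t-conorm [min(1, a+b)]: 0.60

0.60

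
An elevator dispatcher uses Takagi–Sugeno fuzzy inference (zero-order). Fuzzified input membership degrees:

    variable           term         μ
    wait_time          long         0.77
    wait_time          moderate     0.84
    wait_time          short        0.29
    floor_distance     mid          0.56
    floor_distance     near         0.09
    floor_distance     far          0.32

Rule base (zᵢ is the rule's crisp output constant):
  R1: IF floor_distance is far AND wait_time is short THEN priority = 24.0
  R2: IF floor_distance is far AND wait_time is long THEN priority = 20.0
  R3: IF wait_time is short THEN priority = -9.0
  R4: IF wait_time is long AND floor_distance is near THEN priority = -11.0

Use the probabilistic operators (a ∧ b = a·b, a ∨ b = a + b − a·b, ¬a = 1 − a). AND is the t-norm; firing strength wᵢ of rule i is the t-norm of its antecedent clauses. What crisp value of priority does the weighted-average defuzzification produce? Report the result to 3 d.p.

5.416

R1 (z=24.0): far=0.32, short=0.29; AND[a·b] → w = 0.0928
R2 (z=20.0): far=0.32, long=0.77; AND[a·b] → w = 0.2464
R3 (z=-9.0): short=0.29 → w = 0.2900
R4 (z=-11.0): long=0.77, near=0.09; AND[a·b] → w = 0.0693
Weighted average = (0.0928·24.0 + 0.2464·20.0 + 0.2900·-9.0 + 0.0693·-11.0) / (0.0928 + 0.2464 + 0.2900 + 0.0693)
  = 3.7829 / 0.6985 = 5.416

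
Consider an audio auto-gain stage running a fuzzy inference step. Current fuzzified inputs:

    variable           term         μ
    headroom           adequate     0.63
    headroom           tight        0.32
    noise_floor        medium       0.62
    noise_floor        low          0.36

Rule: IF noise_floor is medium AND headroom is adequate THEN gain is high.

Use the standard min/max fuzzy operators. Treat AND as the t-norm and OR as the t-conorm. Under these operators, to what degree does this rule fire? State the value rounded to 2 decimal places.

firing strength: medium=0.62, adequate=0.63; AND[min(a, b)] → w = 0.62

0.62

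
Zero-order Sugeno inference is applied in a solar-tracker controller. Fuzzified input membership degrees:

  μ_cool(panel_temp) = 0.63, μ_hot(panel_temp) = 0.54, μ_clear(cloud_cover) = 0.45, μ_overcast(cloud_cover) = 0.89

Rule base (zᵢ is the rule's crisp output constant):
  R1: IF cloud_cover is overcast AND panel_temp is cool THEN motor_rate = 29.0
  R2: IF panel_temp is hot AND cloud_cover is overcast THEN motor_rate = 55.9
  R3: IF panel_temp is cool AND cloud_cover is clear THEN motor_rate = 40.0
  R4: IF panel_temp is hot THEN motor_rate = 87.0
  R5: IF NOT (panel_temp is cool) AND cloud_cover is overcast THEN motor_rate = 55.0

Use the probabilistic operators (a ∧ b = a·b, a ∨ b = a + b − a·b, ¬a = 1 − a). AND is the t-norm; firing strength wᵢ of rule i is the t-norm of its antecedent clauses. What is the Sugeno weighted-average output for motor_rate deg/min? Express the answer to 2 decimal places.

54.49

R1 (z=29.0): overcast=0.89, cool=0.63; AND[a·b] → w = 0.5607
R2 (z=55.9): hot=0.54, overcast=0.89; AND[a·b] → w = 0.4806
R3 (z=40.0): cool=0.63, clear=0.45; AND[a·b] → w = 0.2835
R4 (z=87.0): hot=0.54 → w = 0.5400
R5 (z=55.0): ¬cool=1−0.63=0.37, overcast=0.89; AND[a·b] → w = 0.3293
Weighted average = (0.5607·29.0 + 0.4806·55.9 + 0.2835·40.0 + 0.5400·87.0 + 0.3293·55.0) / (0.5607 + 0.4806 + 0.2835 + 0.5400 + 0.3293)
  = 119.5573 / 2.1941 = 54.49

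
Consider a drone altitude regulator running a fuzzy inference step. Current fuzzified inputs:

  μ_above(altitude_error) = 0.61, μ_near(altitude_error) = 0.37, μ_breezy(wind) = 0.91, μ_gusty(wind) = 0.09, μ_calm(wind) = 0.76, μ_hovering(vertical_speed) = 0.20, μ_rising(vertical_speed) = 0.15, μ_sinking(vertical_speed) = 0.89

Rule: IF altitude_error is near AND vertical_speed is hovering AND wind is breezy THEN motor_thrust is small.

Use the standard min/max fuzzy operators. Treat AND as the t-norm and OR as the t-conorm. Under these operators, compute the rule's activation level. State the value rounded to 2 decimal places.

0.20

firing strength: near=0.37, hovering=0.20, breezy=0.91; AND[min(a, b)] → w = 0.20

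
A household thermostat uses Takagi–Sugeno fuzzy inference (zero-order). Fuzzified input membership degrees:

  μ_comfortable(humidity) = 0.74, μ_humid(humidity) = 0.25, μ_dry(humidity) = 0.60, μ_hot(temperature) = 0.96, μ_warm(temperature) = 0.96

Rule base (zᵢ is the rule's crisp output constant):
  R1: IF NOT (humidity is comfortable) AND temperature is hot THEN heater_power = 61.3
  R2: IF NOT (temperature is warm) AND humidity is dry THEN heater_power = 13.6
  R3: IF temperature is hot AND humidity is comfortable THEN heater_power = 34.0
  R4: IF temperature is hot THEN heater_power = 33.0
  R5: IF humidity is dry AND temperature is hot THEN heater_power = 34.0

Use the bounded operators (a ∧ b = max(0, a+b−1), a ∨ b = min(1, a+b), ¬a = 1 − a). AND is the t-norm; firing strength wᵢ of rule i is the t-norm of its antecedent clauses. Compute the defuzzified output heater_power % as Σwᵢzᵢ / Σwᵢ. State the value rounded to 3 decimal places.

36.068

R1 (z=61.3): ¬comfortable=1−0.74=0.26, hot=0.96; AND[max(0, a+b−1)] → w = 0.22
R2 (z=13.6): ¬warm=1−0.96=0.04, dry=0.60; AND[max(0, a+b−1)] → w = 0.00
R3 (z=34.0): hot=0.96, comfortable=0.74; AND[max(0, a+b−1)] → w = 0.70
R4 (z=33.0): hot=0.96 → w = 0.96
R5 (z=34.0): dry=0.60, hot=0.96; AND[max(0, a+b−1)] → w = 0.56
Weighted average = (0.22·61.3 + 0.00·13.6 + 0.70·34.0 + 0.96·33.0 + 0.56·34.0) / (0.22 + 0.00 + 0.70 + 0.96 + 0.56)
  = 88.0060 / 2.4400 = 36.068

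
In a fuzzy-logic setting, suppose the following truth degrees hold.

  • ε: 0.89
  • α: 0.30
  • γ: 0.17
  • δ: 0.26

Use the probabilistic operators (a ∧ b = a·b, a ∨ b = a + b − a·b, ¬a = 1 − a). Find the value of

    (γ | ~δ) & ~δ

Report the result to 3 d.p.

~δ = 1 − 0.2600 = 0.7400
γ | ~δ = a + b − a·b on (0.1700, 0.7400) = 0.7842
~δ = 1 − 0.2600 = 0.7400
(γ | ~δ) & ~δ = a·b on (0.7842, 0.7400) = 0.5803

0.580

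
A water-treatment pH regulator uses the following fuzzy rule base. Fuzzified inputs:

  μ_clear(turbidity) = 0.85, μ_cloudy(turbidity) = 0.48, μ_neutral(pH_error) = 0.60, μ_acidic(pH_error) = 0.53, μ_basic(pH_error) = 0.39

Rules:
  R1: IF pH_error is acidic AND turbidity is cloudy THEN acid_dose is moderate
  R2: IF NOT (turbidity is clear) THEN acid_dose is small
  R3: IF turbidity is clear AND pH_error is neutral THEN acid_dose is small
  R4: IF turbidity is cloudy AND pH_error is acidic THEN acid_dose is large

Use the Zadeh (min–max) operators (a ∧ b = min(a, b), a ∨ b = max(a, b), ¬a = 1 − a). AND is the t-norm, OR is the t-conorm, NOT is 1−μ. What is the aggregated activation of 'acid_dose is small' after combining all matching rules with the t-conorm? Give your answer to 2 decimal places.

0.60

R1: acidic=0.53, cloudy=0.48; AND[min(a, b)] → w = 0.48
R2: ¬clear=1−0.85=0.15 → w = 0.15
R3: clear=0.85, neutral=0.60; AND[min(a, b)] → w = 0.60
R4: cloudy=0.48, acidic=0.53; AND[min(a, b)] → w = 0.48
Rules with consequent 'small': {R2, R3} → strengths 0.15, 0.60
Aggregate via t-conorm [max(a, b)]: 0.60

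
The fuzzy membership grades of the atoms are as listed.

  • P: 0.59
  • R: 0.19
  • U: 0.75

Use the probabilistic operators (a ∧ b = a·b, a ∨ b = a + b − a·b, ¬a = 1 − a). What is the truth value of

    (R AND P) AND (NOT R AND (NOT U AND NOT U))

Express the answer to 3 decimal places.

0.006

R AND P = a·b on (0.1900, 0.5900) = 0.1121
NOT R = 1 − 0.1900 = 0.8100
NOT U = 1 − 0.7500 = 0.2500
NOT U = 1 − 0.7500 = 0.2500
NOT U AND NOT U = a·b on (0.2500, 0.2500) = 0.0625
NOT R AND (NOT U AND NOT U) = a·b on (0.8100, 0.0625) = 0.0506
(R AND P) AND (NOT R AND (NOT U AND NOT U)) = a·b on (0.1121, 0.0506) = 0.0057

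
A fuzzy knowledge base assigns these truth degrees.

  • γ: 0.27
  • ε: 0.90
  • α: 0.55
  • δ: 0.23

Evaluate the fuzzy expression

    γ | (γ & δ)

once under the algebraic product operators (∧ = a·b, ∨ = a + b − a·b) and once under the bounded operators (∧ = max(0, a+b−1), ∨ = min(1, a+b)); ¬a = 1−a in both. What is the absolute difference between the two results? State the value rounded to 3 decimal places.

0.045

Under algebraic product:
  γ & δ = a·b on (0.2700, 0.2300) = 0.0621
  γ | (γ & δ) = a + b − a·b on (0.2700, 0.0621) = 0.3153
  → value = 0.3153
Under bounded:
  γ & δ = max(0, a+b−1) on (0.27, 0.23) = 0.00
  γ | (γ & δ) = min(1, a+b) on (0.27, 0.00) = 0.27
  → value = 0.2700
|0.3153 − 0.2700| = 0.045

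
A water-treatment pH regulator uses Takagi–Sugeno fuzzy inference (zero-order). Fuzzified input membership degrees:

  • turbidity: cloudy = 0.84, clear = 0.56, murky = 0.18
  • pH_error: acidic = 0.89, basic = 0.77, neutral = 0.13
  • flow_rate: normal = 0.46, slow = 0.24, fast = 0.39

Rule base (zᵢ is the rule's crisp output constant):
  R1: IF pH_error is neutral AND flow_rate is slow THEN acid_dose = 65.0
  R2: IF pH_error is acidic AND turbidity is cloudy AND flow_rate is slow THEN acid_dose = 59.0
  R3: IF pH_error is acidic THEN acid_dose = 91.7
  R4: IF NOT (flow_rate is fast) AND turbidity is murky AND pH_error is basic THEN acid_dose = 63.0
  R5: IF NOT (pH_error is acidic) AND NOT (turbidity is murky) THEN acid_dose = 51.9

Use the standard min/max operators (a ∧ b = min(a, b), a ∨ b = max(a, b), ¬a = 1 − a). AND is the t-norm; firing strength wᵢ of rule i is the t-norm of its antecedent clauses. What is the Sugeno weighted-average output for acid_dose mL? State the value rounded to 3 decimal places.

R1 (z=65.0): neutral=0.13, slow=0.24; AND[min(a, b)] → w = 0.13
R2 (z=59.0): acidic=0.89, cloudy=0.84, slow=0.24; AND[min(a, b)] → w = 0.24
R3 (z=91.7): acidic=0.89 → w = 0.89
R4 (z=63.0): ¬fast=1−0.39=0.61, murky=0.18, basic=0.77; AND[min(a, b)] → w = 0.18
R5 (z=51.9): ¬acidic=1−0.89=0.11, ¬murky=1−0.18=0.82; AND[min(a, b)] → w = 0.11
Weighted average = (0.13·65.0 + 0.24·59.0 + 0.89·91.7 + 0.18·63.0 + 0.11·51.9) / (0.13 + 0.24 + 0.89 + 0.18 + 0.11)
  = 121.2720 / 1.5500 = 78.240

78.240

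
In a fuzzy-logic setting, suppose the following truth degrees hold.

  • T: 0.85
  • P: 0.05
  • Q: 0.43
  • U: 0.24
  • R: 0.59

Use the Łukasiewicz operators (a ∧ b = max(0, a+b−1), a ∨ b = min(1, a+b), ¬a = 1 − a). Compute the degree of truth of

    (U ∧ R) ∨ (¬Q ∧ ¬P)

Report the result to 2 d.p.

0.52

U ∧ R = max(0, a+b−1) on (0.24, 0.59) = 0.00
¬Q = 1 − 0.43 = 0.57
¬P = 1 − 0.05 = 0.95
¬Q ∧ ¬P = max(0, a+b−1) on (0.57, 0.95) = 0.52
(U ∧ R) ∨ (¬Q ∧ ¬P) = min(1, a+b) on (0.00, 0.52) = 0.52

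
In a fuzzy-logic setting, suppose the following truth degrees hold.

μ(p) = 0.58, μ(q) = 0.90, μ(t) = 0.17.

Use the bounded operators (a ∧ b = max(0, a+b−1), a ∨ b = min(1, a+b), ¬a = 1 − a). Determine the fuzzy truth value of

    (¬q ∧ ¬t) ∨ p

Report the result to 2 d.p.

0.58

¬q = 1 − 0.90 = 0.10
¬t = 1 − 0.17 = 0.83
¬q ∧ ¬t = max(0, a+b−1) on (0.10, 0.83) = 0.00
(¬q ∧ ¬t) ∨ p = min(1, a+b) on (0.00, 0.58) = 0.58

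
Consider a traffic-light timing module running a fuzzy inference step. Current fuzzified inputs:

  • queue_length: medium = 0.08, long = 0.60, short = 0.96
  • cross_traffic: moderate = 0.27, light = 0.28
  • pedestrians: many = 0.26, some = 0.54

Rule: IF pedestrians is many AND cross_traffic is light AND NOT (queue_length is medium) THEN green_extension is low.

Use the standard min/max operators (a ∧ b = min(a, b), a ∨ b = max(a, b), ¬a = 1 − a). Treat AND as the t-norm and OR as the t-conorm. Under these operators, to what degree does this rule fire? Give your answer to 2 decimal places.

firing strength: many=0.26, light=0.28, ¬medium=1−0.08=0.92; AND[min(a, b)] → w = 0.26

0.26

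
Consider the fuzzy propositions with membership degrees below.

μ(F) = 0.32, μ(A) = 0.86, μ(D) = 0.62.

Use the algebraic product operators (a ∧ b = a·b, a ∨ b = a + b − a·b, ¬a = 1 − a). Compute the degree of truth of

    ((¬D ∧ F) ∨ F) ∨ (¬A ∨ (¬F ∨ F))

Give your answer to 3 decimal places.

¬D = 1 − 0.6200 = 0.3800
¬D ∧ F = a·b on (0.3800, 0.3200) = 0.1216
(¬D ∧ F) ∨ F = a + b − a·b on (0.1216, 0.3200) = 0.4027
¬A = 1 − 0.8600 = 0.1400
¬F = 1 − 0.3200 = 0.6800
¬F ∨ F = a + b − a·b on (0.6800, 0.3200) = 0.7824
¬A ∨ (¬F ∨ F) = a + b − a·b on (0.1400, 0.7824) = 0.8129
((¬D ∧ F) ∨ F) ∨ (¬A ∨ (¬F ∨ F)) = a + b − a·b on (0.4027, 0.8129) = 0.8882

0.888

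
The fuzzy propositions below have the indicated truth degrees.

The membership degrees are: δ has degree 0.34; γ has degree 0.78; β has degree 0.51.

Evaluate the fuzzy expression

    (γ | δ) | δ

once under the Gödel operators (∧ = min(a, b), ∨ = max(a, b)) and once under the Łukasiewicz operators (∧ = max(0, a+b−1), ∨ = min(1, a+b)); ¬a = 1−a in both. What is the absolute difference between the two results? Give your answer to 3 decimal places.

Under Gödel:
  γ | δ = max(a, b) on (0.78, 0.34) = 0.78
  (γ | δ) | δ = max(a, b) on (0.78, 0.34) = 0.78
  → value = 0.7800
Under Łukasiewicz:
  γ | δ = min(1, a+b) on (0.78, 0.34) = 1.00
  (γ | δ) | δ = min(1, a+b) on (1.00, 0.34) = 1.00
  → value = 1.0000
|0.7800 − 1.0000| = 0.220

0.220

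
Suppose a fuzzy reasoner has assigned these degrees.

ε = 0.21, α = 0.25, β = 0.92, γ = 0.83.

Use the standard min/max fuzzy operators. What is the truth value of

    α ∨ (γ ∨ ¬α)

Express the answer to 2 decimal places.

¬α = 1 − 0.25 = 0.75
γ ∨ ¬α = max(a, b) on (0.83, 0.75) = 0.83
α ∨ (γ ∨ ¬α) = max(a, b) on (0.25, 0.83) = 0.83

0.83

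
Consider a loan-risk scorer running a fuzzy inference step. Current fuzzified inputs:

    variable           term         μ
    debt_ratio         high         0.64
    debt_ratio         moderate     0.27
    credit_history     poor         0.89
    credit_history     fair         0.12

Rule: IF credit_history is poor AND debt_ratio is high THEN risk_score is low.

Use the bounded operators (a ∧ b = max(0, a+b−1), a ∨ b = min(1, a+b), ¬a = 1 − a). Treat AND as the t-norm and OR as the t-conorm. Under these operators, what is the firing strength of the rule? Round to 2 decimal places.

firing strength: poor=0.89, high=0.64; AND[max(0, a+b−1)] → w = 0.53

0.53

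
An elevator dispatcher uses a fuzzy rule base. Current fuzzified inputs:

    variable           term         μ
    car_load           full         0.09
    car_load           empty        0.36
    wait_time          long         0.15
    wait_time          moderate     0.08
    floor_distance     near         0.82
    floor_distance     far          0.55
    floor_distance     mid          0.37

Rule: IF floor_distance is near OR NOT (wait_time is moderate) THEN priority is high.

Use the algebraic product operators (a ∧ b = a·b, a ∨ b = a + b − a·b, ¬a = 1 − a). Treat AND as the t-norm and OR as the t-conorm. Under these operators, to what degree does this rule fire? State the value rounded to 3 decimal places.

0.986

firing strength: near=0.82, ¬moderate=1−0.08=0.92; OR[a + b − a·b] → w = 0.9856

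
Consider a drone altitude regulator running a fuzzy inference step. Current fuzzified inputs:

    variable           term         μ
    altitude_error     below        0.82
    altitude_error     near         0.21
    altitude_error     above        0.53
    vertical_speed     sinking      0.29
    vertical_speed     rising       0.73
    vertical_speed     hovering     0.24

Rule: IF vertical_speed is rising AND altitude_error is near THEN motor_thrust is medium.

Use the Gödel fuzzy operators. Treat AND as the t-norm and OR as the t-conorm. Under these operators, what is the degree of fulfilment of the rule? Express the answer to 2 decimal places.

0.21

firing strength: rising=0.73, near=0.21; AND[min(a, b)] → w = 0.21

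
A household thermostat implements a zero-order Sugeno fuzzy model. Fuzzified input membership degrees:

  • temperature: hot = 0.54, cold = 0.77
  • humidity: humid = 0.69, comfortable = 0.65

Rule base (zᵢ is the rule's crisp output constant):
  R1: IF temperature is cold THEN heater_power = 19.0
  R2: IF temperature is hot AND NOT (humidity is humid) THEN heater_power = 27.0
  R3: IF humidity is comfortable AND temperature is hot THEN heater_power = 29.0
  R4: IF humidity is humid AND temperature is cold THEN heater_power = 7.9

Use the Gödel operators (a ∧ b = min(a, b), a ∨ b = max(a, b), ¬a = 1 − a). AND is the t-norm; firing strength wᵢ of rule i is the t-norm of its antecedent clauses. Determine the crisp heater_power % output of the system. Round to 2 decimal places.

19.10

R1 (z=19.0): cold=0.77 → w = 0.77
R2 (z=27.0): hot=0.54, ¬humid=1−0.69=0.31; AND[min(a, b)] → w = 0.31
R3 (z=29.0): comfortable=0.65, hot=0.54; AND[min(a, b)] → w = 0.54
R4 (z=7.9): humid=0.69, cold=0.77; AND[min(a, b)] → w = 0.69
Weighted average = (0.77·19.0 + 0.31·27.0 + 0.54·29.0 + 0.69·7.9) / (0.77 + 0.31 + 0.54 + 0.69)
  = 44.1110 / 2.3100 = 19.10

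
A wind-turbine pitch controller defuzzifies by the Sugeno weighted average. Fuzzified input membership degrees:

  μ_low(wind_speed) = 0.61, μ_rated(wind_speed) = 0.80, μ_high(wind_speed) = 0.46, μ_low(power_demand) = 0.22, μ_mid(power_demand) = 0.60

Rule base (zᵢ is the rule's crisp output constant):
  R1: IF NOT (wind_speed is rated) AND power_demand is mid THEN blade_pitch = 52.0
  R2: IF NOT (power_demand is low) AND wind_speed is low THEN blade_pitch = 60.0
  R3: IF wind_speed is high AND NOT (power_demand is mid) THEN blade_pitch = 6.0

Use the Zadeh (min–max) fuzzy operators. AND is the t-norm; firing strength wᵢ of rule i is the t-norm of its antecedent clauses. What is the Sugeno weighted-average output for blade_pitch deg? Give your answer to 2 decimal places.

R1 (z=52.0): ¬rated=1−0.80=0.20, mid=0.60; AND[min(a, b)] → w = 0.20
R2 (z=60.0): ¬low=1−0.22=0.78, low=0.61; AND[min(a, b)] → w = 0.61
R3 (z=6.0): high=0.46, ¬mid=1−0.60=0.40; AND[min(a, b)] → w = 0.40
Weighted average = (0.20·52.0 + 0.61·60.0 + 0.40·6.0) / (0.20 + 0.61 + 0.40)
  = 49.4000 / 1.2100 = 40.83

40.83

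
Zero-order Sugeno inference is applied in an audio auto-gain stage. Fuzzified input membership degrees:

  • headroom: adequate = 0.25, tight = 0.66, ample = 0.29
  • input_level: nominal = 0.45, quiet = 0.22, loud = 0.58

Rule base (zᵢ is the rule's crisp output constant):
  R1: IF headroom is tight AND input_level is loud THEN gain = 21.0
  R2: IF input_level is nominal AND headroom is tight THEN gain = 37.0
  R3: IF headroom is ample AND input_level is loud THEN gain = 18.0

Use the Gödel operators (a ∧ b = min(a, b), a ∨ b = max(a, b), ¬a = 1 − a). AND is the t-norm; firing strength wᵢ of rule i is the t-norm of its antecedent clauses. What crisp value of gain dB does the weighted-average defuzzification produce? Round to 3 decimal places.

R1 (z=21.0): tight=0.66, loud=0.58; AND[min(a, b)] → w = 0.58
R2 (z=37.0): nominal=0.45, tight=0.66; AND[min(a, b)] → w = 0.45
R3 (z=18.0): ample=0.29, loud=0.58; AND[min(a, b)] → w = 0.29
Weighted average = (0.58·21.0 + 0.45·37.0 + 0.29·18.0) / (0.58 + 0.45 + 0.29)
  = 34.0500 / 1.3200 = 25.795

25.795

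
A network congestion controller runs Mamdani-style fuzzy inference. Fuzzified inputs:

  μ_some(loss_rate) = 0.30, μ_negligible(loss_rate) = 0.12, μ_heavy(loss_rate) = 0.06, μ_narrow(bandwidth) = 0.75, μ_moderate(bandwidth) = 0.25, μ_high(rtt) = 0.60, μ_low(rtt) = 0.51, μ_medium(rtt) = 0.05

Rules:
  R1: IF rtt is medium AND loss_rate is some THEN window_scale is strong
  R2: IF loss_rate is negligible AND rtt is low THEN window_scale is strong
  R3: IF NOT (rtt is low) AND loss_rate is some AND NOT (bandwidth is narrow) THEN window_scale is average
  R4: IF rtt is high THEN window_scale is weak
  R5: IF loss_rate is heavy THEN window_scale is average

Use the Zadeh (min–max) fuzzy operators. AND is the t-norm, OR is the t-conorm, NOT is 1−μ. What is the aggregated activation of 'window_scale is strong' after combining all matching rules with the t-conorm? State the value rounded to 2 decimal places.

0.12

R1: medium=0.05, some=0.30; AND[min(a, b)] → w = 0.05
R2: negligible=0.12, low=0.51; AND[min(a, b)] → w = 0.12
R3: ¬low=1−0.51=0.49, some=0.30, ¬narrow=1−0.75=0.25; AND[min(a, b)] → w = 0.25
R4: high=0.60 → w = 0.60
R5: heavy=0.06 → w = 0.06
Rules with consequent 'strong': {R1, R2} → strengths 0.05, 0.12
Aggregate via t-conorm [max(a, b)]: 0.12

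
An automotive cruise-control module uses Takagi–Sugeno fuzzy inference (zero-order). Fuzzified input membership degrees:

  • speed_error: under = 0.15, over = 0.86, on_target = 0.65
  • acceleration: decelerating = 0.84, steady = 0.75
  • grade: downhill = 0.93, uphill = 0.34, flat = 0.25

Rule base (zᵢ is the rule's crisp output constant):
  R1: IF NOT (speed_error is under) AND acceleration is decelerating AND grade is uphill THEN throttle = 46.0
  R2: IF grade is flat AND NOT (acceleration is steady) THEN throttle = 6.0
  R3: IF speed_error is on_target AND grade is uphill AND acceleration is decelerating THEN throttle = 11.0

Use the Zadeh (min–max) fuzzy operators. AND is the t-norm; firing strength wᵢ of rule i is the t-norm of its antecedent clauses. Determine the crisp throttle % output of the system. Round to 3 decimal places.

R1 (z=46.0): ¬under=1−0.15=0.85, decelerating=0.84, uphill=0.34; AND[min(a, b)] → w = 0.34
R2 (z=6.0): flat=0.25, ¬steady=1−0.75=0.25; AND[min(a, b)] → w = 0.25
R3 (z=11.0): on_target=0.65, uphill=0.34, decelerating=0.84; AND[min(a, b)] → w = 0.34
Weighted average = (0.34·46.0 + 0.25·6.0 + 0.34·11.0) / (0.34 + 0.25 + 0.34)
  = 20.8800 / 0.9300 = 22.452

22.452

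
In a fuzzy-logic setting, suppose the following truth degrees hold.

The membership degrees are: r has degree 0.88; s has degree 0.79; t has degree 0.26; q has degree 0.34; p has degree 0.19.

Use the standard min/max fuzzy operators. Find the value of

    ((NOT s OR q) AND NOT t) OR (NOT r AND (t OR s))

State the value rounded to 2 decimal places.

0.34

NOT s = 1 − 0.79 = 0.21
NOT s OR q = max(a, b) on (0.21, 0.34) = 0.34
NOT t = 1 − 0.26 = 0.74
(NOT s OR q) AND NOT t = min(a, b) on (0.34, 0.74) = 0.34
NOT r = 1 − 0.88 = 0.12
t OR s = max(a, b) on (0.26, 0.79) = 0.79
NOT r AND (t OR s) = min(a, b) on (0.12, 0.79) = 0.12
((NOT s OR q) AND NOT t) OR (NOT r AND (t OR s)) = max(a, b) on (0.34, 0.12) = 0.34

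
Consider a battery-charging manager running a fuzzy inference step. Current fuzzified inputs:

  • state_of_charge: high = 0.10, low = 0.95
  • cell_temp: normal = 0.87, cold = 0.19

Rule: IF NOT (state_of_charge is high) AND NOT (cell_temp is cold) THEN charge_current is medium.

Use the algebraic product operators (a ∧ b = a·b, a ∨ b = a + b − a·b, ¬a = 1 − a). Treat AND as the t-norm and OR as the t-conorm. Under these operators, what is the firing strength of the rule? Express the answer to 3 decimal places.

0.729

firing strength: ¬high=1−0.10=0.90, ¬cold=1−0.19=0.81; AND[a·b] → w = 0.7290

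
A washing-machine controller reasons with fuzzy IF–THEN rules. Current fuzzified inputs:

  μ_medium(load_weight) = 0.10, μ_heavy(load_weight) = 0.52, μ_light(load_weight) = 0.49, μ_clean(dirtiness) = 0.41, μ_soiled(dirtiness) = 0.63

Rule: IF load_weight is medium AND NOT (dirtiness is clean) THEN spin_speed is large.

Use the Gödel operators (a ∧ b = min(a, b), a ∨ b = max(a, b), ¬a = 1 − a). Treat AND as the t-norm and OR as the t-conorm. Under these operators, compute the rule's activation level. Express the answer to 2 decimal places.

firing strength: medium=0.10, ¬clean=1−0.41=0.59; AND[min(a, b)] → w = 0.10

0.10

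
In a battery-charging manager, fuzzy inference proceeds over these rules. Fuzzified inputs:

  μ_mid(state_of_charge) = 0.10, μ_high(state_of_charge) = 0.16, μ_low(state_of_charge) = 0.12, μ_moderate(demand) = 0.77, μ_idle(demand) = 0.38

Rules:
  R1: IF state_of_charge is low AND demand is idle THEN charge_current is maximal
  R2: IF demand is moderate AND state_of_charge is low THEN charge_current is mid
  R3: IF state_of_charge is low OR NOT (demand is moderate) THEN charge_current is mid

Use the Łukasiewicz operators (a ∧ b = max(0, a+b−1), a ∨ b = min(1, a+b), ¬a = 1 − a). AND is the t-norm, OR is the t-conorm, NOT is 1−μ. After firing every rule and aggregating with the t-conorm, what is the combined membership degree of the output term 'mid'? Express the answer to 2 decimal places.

R1: low=0.12, idle=0.38; AND[max(0, a+b−1)] → w = 0.00
R2: moderate=0.77, low=0.12; AND[max(0, a+b−1)] → w = 0.00
R3: low=0.12, ¬moderate=1−0.77=0.23; OR[min(1, a+b)] → w = 0.35
Rules with consequent 'mid': {R2, R3} → strengths 0.00, 0.35
Aggregate via t-conorm [min(1, a+b)]: 0.35

0.35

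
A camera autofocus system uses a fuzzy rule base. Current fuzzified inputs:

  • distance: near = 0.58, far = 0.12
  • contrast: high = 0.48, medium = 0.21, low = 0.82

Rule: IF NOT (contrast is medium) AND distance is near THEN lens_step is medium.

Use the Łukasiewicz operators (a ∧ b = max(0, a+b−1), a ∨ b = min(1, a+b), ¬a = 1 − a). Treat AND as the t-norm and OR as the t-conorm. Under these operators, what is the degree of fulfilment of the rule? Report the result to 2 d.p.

firing strength: ¬medium=1−0.21=0.79, near=0.58; AND[max(0, a+b−1)] → w = 0.37

0.37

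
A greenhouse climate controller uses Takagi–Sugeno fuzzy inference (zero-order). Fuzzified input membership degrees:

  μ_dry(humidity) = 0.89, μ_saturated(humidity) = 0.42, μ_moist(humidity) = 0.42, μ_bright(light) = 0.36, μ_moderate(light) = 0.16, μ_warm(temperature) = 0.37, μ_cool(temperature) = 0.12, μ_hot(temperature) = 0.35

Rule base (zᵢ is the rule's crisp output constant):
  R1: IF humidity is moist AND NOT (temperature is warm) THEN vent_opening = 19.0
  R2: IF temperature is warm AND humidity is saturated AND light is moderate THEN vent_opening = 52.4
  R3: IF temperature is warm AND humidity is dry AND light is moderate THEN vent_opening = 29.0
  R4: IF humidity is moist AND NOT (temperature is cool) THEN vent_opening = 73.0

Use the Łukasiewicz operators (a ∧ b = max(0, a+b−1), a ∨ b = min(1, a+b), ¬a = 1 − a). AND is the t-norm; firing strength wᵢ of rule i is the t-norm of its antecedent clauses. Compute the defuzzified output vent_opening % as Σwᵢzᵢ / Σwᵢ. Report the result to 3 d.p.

R1 (z=19.0): moist=0.42, ¬warm=1−0.37=0.63; AND[max(0, a+b−1)] → w = 0.05
R2 (z=52.4): warm=0.37, saturated=0.42, moderate=0.16; AND[max(0, a+b−1)] → w = 0.00
R3 (z=29.0): warm=0.37, dry=0.89, moderate=0.16; AND[max(0, a+b−1)] → w = 0.00
R4 (z=73.0): moist=0.42, ¬cool=1−0.12=0.88; AND[max(0, a+b−1)] → w = 0.30
Weighted average = (0.05·19.0 + 0.00·52.4 + 0.00·29.0 + 0.30·73.0) / (0.05 + 0.00 + 0.00 + 0.30)
  = 22.8500 / 0.3500 = 65.286

65.286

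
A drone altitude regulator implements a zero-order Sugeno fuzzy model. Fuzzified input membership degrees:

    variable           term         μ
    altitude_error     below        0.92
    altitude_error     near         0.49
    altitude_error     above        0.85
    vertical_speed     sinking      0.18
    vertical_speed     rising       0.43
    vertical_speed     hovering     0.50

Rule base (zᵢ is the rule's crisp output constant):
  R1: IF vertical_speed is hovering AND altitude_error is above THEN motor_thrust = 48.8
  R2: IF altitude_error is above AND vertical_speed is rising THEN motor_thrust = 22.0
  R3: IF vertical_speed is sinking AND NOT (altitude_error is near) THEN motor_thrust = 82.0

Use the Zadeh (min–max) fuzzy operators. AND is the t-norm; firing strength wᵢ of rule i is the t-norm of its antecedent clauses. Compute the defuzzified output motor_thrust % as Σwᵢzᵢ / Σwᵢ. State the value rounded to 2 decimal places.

R1 (z=48.8): hovering=0.50, above=0.85; AND[min(a, b)] → w = 0.50
R2 (z=22.0): above=0.85, rising=0.43; AND[min(a, b)] → w = 0.43
R3 (z=82.0): sinking=0.18, ¬near=1−0.49=0.51; AND[min(a, b)] → w = 0.18
Weighted average = (0.50·48.8 + 0.43·22.0 + 0.18·82.0) / (0.50 + 0.43 + 0.18)
  = 48.6200 / 1.1100 = 43.80

43.80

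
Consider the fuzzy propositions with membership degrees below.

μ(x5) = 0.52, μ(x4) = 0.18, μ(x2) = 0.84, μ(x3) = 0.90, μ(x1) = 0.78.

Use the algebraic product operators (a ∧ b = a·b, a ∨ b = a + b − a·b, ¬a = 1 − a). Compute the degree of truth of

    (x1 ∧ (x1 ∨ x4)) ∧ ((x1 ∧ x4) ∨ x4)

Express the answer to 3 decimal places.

x1 ∨ x4 = a + b − a·b on (0.7800, 0.1800) = 0.8196
x1 ∧ (x1 ∨ x4) = a·b on (0.7800, 0.8196) = 0.6393
x1 ∧ x4 = a·b on (0.7800, 0.1800) = 0.1404
(x1 ∧ x4) ∨ x4 = a + b − a·b on (0.1404, 0.1800) = 0.2951
(x1 ∧ (x1 ∨ x4)) ∧ ((x1 ∧ x4) ∨ x4) = a·b on (0.6393, 0.2951) = 0.1887

0.189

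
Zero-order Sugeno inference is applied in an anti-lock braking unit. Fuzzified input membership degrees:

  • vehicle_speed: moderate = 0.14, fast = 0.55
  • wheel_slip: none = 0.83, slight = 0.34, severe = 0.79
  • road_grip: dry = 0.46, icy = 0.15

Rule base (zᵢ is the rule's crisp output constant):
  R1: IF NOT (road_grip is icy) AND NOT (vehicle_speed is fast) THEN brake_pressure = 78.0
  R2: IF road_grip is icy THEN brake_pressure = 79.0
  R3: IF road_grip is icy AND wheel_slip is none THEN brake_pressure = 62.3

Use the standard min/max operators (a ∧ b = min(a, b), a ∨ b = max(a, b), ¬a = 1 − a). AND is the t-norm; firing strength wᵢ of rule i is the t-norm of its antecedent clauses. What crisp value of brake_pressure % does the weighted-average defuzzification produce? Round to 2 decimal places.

R1 (z=78.0): ¬icy=1−0.15=0.85, ¬fast=1−0.55=0.45; AND[min(a, b)] → w = 0.45
R2 (z=79.0): icy=0.15 → w = 0.15
R3 (z=62.3): icy=0.15, none=0.83; AND[min(a, b)] → w = 0.15
Weighted average = (0.45·78.0 + 0.15·79.0 + 0.15·62.3) / (0.45 + 0.15 + 0.15)
  = 56.2950 / 0.7500 = 75.06

75.06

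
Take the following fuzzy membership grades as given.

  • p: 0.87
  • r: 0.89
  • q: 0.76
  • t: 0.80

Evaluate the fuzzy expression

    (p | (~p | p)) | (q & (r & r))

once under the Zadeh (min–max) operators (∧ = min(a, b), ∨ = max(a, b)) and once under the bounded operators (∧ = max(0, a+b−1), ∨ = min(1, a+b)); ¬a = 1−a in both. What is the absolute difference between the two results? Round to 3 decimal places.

Under Zadeh (min–max):
  ~p = 1 − 0.87 = 0.13
  ~p | p = max(a, b) on (0.13, 0.87) = 0.87
  p | (~p | p) = max(a, b) on (0.87, 0.87) = 0.87
  r & r = min(a, b) on (0.89, 0.89) = 0.89
  q & (r & r) = min(a, b) on (0.76, 0.89) = 0.76
  (p | (~p | p)) | (q & (r & r)) = max(a, b) on (0.87, 0.76) = 0.87
  → value = 0.8700
Under bounded:
  ~p = 1 − 0.87 = 0.13
  ~p | p = min(1, a+b) on (0.13, 0.87) = 1.00
  p | (~p | p) = min(1, a+b) on (0.87, 1.00) = 1.00
  r & r = max(0, a+b−1) on (0.89, 0.89) = 0.78
  q & (r & r) = max(0, a+b−1) on (0.76, 0.78) = 0.54
  (p | (~p | p)) | (q & (r & r)) = min(1, a+b) on (1.00, 0.54) = 1.00
  → value = 1.0000
|0.8700 − 1.0000| = 0.130

0.130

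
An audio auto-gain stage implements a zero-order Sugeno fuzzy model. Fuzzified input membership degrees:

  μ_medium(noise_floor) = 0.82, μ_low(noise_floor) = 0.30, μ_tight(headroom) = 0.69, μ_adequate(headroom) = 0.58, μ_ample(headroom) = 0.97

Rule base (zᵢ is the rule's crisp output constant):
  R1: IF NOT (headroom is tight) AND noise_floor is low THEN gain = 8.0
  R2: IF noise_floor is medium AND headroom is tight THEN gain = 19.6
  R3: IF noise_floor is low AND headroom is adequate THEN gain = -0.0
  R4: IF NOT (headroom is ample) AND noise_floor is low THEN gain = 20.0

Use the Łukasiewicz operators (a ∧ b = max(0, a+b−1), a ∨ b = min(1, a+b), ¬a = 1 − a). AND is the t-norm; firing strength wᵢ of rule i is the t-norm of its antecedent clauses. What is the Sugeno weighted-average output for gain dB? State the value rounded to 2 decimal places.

19.60

R1 (z=8.0): ¬tight=1−0.69=0.31, low=0.30; AND[max(0, a+b−1)] → w = 0.00
R2 (z=19.6): medium=0.82, tight=0.69; AND[max(0, a+b−1)] → w = 0.51
R3 (z=-0.0): low=0.30, adequate=0.58; AND[max(0, a+b−1)] → w = 0.00
R4 (z=20.0): ¬ample=1−0.97=0.03, low=0.30; AND[max(0, a+b−1)] → w = 0.00
Weighted average = (0.00·8.0 + 0.51·19.6 + 0.00·-0.0 + 0.00·20.0) / (0.00 + 0.51 + 0.00 + 0.00)
  = 9.9960 / 0.5100 = 19.60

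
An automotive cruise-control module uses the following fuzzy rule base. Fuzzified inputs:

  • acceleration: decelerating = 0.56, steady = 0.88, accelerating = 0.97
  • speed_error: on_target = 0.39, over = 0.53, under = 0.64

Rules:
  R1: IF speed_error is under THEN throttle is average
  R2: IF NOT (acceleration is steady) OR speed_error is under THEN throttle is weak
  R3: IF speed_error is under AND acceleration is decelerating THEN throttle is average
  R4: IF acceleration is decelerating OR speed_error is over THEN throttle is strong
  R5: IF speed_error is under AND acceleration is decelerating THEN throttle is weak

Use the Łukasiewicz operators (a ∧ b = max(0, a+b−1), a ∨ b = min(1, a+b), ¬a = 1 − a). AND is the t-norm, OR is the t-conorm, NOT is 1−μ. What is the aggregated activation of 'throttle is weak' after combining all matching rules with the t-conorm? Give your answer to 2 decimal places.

0.96

R1: under=0.64 → w = 0.64
R2: ¬steady=1−0.88=0.12, under=0.64; OR[min(1, a+b)] → w = 0.76
R3: under=0.64, decelerating=0.56; AND[max(0, a+b−1)] → w = 0.20
R4: decelerating=0.56, over=0.53; OR[min(1, a+b)] → w = 1.00
R5: under=0.64, decelerating=0.56; AND[max(0, a+b−1)] → w = 0.20
Rules with consequent 'weak': {R2, R5} → strengths 0.76, 0.20
Aggregate via t-conorm [min(1, a+b)]: 0.96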